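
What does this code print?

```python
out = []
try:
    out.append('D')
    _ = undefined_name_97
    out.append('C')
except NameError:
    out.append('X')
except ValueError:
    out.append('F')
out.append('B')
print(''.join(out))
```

Execution trace: 'D' (try body) → 'X' (except NameError) → 'B' (after the try/except). Output: DXB

Answer: DXB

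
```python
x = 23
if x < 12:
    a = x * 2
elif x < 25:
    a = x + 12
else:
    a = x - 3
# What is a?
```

Trace:
`x = 23` → x = 23
`if x < 12: ...` → x < 12 is False, x < 25 is True → a = 35
So a = 35

Answer: 35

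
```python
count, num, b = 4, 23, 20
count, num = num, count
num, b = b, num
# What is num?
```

Trace:
`count, num, b = 4, 23, 20` → count = 4; num = 23; b = 20
`count, num = num, count` → count = 23; num = 4
`num, b = b, num` → num = 20; b = 4
So num = 20

Answer: 20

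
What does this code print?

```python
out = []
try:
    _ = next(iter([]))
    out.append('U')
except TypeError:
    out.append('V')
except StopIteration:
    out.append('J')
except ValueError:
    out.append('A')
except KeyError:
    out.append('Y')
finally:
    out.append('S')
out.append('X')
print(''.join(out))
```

Execution trace: 'J' (except StopIteration) → 'S' (finally) → 'X' (after the try/except). Output: JSX

Answer: JSX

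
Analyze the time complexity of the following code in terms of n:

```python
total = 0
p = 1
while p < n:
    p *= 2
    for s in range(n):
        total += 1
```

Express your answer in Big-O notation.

Each loop level contributes: log n × n. Multiplying the contributions gives O(n log n).

Answer: O(n log n)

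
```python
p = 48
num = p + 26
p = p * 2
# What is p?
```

Trace:
`p = 48` → p = 48
`num = p + 26` → num = 74
`p = p * 2` → p = 96
So p = 96

Answer: 96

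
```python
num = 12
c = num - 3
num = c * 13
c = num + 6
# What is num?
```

Trace:
`num = 12` → num = 12
`c = num - 3` → c = 9
`num = c * 13` → num = 117
`c = num + 6` → c = 123
So num = 117

Answer: 117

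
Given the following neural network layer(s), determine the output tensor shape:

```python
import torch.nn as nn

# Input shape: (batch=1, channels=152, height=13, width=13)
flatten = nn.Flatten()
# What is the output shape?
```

Input: (1, 152, 13, 13) -> Output: (1, 25688)

Answer: (1, 25688)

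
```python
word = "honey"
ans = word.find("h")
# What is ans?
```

Trace:
`word = "honey"` → word = 'honey'
`ans = word.find("h")` → ans = 0
So ans = 0

Answer: 0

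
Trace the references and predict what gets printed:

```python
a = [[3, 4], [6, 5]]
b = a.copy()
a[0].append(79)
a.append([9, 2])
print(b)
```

Key concept: shallow copy with nested lists.
Step by step:
`a = [[3, 4], [6, 5]]` → a = [[3, 4], [6, 5]]
`b = a.copy()` → b = [[3, 4], [6, 5]]
`a[0].append(79)` → a = [[3, 4, 79], [6, 5]]; b = [[3, 4, 79], [6, 5]]
`a.append([9, 2])` → a = [[3, 4, 79], [6, 5], [9, 2]]
`print(b)` → prints [[3, 4, 79], [6, 5]]

Answer: [[3, 4, 79], [6, 5]]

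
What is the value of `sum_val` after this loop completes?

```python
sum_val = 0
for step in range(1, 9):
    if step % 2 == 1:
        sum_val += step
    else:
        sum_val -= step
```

Add odd, subtract even
`sum_val` takes the values: 0 → 1 → -1 → 2 → -2 → 3 → -3 → 4 → -4

Answer: -4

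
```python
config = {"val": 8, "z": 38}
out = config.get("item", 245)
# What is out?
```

Trace:
`config = {"val": 8, "z": 38}` → config = {'val': 8, 'z': 38}
`out = config.get("item", 245)` → out = 245
So out = 245

Answer: 245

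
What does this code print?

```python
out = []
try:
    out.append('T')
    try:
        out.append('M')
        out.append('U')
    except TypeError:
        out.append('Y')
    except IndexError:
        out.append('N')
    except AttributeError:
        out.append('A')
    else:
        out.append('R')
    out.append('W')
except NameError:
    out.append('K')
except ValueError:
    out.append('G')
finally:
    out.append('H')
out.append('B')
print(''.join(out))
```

Execution trace: 'T' (try body) → 'M' (inner try body) → 'U' (inner try body, no exception) → 'R' (inner else) → 'W' (try body, no exception) → 'H' (finally) → 'B' (after the try/except). Output: TMURWHB

Answer: TMURWHB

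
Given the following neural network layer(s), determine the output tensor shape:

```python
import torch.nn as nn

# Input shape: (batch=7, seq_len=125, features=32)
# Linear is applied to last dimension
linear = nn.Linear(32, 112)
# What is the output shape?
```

Input: (7, 125, 32) -> Output: (7, 125, 112)

Answer: (7, 125, 112)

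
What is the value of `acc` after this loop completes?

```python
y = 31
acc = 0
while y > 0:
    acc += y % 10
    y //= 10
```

Sum digits of 31
`acc` takes the values: 0 → 1 → 4

Answer: 4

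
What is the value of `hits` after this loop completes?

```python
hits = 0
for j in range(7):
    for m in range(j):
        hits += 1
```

Triangle number: 0+1+2+...+6
`hits` takes the values: 0 → 1 → 2 → 3 → 4 → 5 → 6 → 7 → 8 → 9 → 10 → 11 → 12 → 13 → 14 → 15 → 16 → 17 → 18 → 19 → 20 → 21

Answer: 21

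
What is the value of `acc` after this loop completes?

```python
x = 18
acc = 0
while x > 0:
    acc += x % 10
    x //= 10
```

Sum digits of 18
`acc` takes the values: 0 → 8 → 9

Answer: 9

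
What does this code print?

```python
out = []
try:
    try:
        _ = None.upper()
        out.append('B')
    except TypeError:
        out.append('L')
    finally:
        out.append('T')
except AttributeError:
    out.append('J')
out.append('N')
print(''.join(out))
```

Execution trace: 'T' (inner finally) → 'J' (outer except AttributeError) → 'N' (after the try/except). Output: TJN

Answer: TJN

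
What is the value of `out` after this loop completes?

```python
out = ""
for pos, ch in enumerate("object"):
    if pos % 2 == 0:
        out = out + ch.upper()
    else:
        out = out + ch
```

Uppercase even positions in 'object'
`out` takes the values: "" → "O" → "Ob" → "ObJ" → "ObJe" → "ObJeC" → "ObJeCt"

Answer: "ObJeCt"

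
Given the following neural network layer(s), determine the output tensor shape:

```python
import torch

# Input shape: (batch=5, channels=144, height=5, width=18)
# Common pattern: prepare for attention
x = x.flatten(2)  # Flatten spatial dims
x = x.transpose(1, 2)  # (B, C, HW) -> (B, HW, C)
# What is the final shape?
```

Input: (5, 144, 5, 18) -> after flatten(2): (5, 144, 90) -> Output: (5, 90, 144)

Answer: (5, 90, 144)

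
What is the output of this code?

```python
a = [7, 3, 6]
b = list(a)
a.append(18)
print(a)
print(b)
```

Key concept: list() constructor creates copy.
Step by step:
`a = [7, 3, 6]` → a = [7, 3, 6]
`b = list(a)` → b = [7, 3, 6]
`a.append(18)` → a = [7, 3, 6, 18]
`print(a)` → prints [7, 3, 6, 18]
`print(b)` → prints [7, 3, 6]

Answer:
[7, 3, 6, 18]
[7, 3, 6]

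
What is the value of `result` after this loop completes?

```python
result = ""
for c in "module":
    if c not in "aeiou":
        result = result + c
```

Remove vowels from 'module'
`result` takes the values: "" → "m" → "md" → "mdl"

Answer: "mdl"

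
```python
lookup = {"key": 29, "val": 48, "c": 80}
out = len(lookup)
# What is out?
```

Trace:
`lookup = {"key": 29, "val": 48, "c": 80}` → lookup = {'key': 29, 'val': 48, 'c': 80}
`out = len(lookup)` → out = 3
So out = 3

Answer: 3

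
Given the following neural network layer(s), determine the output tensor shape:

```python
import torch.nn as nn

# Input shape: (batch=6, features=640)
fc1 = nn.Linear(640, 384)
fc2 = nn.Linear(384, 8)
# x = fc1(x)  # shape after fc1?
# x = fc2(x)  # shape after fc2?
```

Input: (6, 640) -> after fc1: (6, 384) -> Output: (6, 8)

Answer: (6, 8)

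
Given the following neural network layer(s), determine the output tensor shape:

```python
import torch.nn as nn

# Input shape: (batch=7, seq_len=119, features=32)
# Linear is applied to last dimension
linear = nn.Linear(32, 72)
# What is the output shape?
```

Input: (7, 119, 32) -> Output: (7, 119, 72)

Answer: (7, 119, 72)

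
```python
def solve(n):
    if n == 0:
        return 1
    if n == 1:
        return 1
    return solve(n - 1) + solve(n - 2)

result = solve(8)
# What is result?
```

Build up from base cases: solve(0)=1, solve(1)=1, solve(2)=2, solve(3)=3, solve(4)=5, solve(5)=8, solve(6)=13, ..., solve(8)=34

Answer: 34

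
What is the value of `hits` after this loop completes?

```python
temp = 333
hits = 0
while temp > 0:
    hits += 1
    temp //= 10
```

Count digits by repeated division by 10
`hits` takes the values: 0 → 1 → 2 → 3

Answer: 3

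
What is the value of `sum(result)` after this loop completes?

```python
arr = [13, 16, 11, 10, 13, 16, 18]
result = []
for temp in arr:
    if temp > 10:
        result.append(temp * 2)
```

Sum of doubled values > 10
`result` takes the values: [] → [26] → [26, 32] → [26, 32, 22] → [26, 32, 22, 26] → [26, 32, 22, 26, 32] → [26, 32, 22, 26, 32, 36]
So `sum(result)` = 174

Answer: 174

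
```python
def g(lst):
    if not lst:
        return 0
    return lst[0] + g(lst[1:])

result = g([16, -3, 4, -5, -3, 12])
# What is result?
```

16 + (-3) + 4 + (-5) + (-3) + 12 + 0 = 21

Answer: 21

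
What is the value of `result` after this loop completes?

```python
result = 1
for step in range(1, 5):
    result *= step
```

4! = 24
`result` takes the values: 1 → 2 → 6 → 24

Answer: 24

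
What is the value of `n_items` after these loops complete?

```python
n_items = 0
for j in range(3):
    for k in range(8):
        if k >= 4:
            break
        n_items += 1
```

Inner breaks at 4, outer runs 3 times
`n_items` takes the values: 0 → 1 → 2 → 3 → 4 → 5 → 6 → 7 → 8 → 9 → 10 → 11 → 12

Answer: 12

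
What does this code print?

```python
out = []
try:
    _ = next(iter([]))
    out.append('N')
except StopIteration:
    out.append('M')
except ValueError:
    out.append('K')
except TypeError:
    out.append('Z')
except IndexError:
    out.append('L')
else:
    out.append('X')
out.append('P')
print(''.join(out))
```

Execution trace: 'M' (except StopIteration) → 'P' (after the try/except). Output: MP

Answer: MP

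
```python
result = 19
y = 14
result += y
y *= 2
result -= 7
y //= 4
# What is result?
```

Trace:
`result = 19` → result = 19
`y = 14` → y = 14
`result += y` → result = 33
`y *= 2` → y = 28
`result -= 7` → result = 26
`y //= 4` → y = 7
So result = 26

Answer: 26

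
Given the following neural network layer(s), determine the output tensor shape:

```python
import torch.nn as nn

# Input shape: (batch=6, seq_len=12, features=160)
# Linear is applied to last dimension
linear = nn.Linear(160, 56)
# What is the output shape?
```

Input: (6, 12, 160) -> Output: (6, 12, 56)

Answer: (6, 12, 56)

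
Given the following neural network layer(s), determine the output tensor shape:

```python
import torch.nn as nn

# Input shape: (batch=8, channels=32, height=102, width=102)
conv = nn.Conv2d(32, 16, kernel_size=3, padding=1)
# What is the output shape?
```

Input: (8, 32, 102, 102) -> Output: (8, 16, 102, 102)

Answer: (8, 16, 102, 102)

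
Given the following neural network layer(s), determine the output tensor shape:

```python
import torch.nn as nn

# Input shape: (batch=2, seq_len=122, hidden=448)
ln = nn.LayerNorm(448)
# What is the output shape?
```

Input: (2, 122, 448) -> Output: (2, 122, 448)

Answer: (2, 122, 448)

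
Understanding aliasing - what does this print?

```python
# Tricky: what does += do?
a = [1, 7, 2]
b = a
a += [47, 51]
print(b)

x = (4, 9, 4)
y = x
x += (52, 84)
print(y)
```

Key concept: += behavior differs for mutable vs immutable.
Step by step:
`a = [1, 7, 2]` → a = [1, 7, 2]
`b = a` → b = [1, 7, 2] (same object as a)
`a += [47, 51]` → a = [1, 7, 2, 47, 51] (same object as b); b = [1, 7, 2, 47, 51] (same object as a)
`print(b)` → prints [1, 7, 2, 47, 51]
`x = (4, 9, 4)` → x = (4, 9, 4)
`y = x` → y = (4, 9, 4)
`x += (52, 84)` → x = (4, 9, 4, 52, 84)
`print(y)` → prints (4, 9, 4)

Answer:
[1, 7, 2, 47, 51]
(4, 9, 4)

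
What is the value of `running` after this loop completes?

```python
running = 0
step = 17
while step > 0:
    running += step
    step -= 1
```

Sum 17 down to 1
`running` takes the values: 0 → 17 → 33 → 48 → 62 → 75 → 87 → 98 → 108 → 117 → 125 → 132 → 138 → 143 → 147 → 150 → 152 → 153

Answer: 153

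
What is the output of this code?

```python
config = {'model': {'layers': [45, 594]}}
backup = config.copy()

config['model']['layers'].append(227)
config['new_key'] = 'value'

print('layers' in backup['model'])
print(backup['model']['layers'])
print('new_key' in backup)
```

Key concept: shallow copy gotcha with nested dict.
Step by step:
`config = {'model': {'layers': [45, 594]}}` → config = {'model': {'layers': [45, 594]}}
`backup = config.copy()` → backup = {'model': {'layers': [45, 594]}}
`config['model']['layers'].append(227)` → config = {'model': {'layers': [45, 594, 227]}}; backup = {'model': {'layers': [45, 594, 227]}}
`config['new_key'] = 'value'` → config = {'model': {'layers': [45, 594, 227]}, 'new_key': 'value'}
`print('layers' in backup['model'])` → prints True
`print(backup['model']['layers'])` → prints [45, 594, 227]
`print('new_key' in backup)` → prints False

Answer:
True
[45, 594, 227]
False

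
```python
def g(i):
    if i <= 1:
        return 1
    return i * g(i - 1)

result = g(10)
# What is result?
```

g(10) = 10 * 9 * 8 * 7 * 6 * 5 * 4 * 3 * 2 * 1 = 3628800

Answer: 3628800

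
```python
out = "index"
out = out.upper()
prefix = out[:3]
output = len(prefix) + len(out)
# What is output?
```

Trace:
`out = "index"` → out = 'index'
`out = out.upper()` → out = 'INDEX'
`prefix = out[:3]` → prefix = 'IND'
`output = len(prefix) + len(out)` → output = 8
So output = 8

Answer: 8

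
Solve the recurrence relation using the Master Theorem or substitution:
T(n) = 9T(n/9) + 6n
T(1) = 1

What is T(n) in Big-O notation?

By Master Theorem: a=9, b=9, f(n)=6n. Since log_9(9) = 1 and f(n) = Θ(n^1), Case 2 applies. T(n) = O(n log n).

Answer: O(n log n)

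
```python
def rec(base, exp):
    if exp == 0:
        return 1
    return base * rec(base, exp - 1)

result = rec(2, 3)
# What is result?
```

rec(2, 3) = 2 * 2 * 2 = 8

Answer: 8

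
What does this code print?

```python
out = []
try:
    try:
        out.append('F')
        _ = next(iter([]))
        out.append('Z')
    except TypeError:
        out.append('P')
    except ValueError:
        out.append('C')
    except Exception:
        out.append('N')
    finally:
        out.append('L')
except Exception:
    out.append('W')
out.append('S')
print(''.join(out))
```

Execution trace: 'F' (inner try body) → 'N' (inner except Exception) → 'L' (inner finally) → 'S' (after the try/except). Output: FNLS

Answer: FNLS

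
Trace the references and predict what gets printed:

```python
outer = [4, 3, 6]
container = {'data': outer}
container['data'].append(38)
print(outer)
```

Key concept: dict holds reference to list.
Step by step:
`outer = [4, 3, 6]` → outer = [4, 3, 6]
`container = {'data': outer}` → container = {'data': [4, 3, 6]}
`container['data'].append(38)` → outer = [4, 3, 6, 38]; container = {'data': [4, 3, 6, 38]}
`print(outer)` → prints [4, 3, 6, 38]

Answer: [4, 3, 6, 38]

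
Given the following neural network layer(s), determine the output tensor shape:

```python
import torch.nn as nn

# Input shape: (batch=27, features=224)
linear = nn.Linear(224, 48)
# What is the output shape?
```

Input: (27, 224) -> Output: (27, 48)

Answer: (27, 48)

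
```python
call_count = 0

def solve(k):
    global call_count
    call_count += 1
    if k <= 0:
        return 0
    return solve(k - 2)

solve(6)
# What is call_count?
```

Linear recursion stepping by 2: 4 calls from k=6 down to ≤0.

Answer: 4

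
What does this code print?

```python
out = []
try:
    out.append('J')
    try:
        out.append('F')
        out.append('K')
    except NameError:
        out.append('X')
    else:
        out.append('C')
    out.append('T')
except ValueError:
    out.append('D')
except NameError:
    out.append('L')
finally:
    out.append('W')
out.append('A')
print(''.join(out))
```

Execution trace: 'J' (try body) → 'F' (inner try body) → 'K' (inner try body, no exception) → 'C' (inner else) → 'T' (try body, no exception) → 'W' (finally) → 'A' (after the try/except). Output: JFKCTWA

Answer: JFKCTWA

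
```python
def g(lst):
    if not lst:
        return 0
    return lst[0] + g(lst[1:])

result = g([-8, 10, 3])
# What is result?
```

(-8) + 10 + 3 + 0 = 5

Answer: 5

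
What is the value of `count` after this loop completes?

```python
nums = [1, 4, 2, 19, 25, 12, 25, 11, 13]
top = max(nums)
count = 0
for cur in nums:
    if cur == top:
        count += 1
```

Count of max value 25 in [1, 4, 2, 19, 25, 12, 25, 11, 13]
`count` takes the values: 0 → 1 → 2

Answer: 2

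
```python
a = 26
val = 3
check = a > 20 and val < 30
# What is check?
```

Trace:
`a = 26` → a = 26
`val = 3` → val = 3
`check = a > 20 and val < 30` → check = True
So check = True

Answer: True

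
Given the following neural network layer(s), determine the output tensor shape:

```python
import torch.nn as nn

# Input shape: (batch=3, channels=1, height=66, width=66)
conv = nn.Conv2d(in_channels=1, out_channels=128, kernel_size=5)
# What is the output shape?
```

Input: (3, 1, 66, 66) -> Output: (3, 128, 62, 62)

Answer: (3, 128, 62, 62)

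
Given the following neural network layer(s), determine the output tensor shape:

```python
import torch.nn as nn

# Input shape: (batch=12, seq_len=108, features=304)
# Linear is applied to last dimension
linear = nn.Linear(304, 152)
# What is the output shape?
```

Input: (12, 108, 304) -> Output: (12, 108, 152)

Answer: (12, 108, 152)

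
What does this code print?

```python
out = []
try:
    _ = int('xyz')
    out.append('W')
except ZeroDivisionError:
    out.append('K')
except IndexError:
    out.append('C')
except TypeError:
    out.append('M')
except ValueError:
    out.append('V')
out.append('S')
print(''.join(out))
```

Execution trace: 'V' (except ValueError) → 'S' (after the try/except). Output: VS

Answer: VS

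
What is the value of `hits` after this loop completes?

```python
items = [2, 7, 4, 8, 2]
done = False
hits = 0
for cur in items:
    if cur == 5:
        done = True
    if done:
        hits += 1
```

Count elements after first 5 in [2, 7, 4, 8, 2]
`hits` takes the values: 0

Answer: 0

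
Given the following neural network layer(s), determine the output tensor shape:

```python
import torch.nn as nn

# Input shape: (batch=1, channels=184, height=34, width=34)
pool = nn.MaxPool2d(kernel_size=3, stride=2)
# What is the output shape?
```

Input: (1, 184, 34, 34) -> Output: (1, 184, 16, 16)

Answer: (1, 184, 16, 16)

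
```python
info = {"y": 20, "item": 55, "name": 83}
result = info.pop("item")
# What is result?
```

Trace:
`info = {"y": 20, "item": 55, "name": 83}` → info = {'y': 20, 'item': 55, 'name': 83}
`result = info.pop("item")` → info = {'y': 20, 'name': 83}; result = 55
So result = 55

Answer: 55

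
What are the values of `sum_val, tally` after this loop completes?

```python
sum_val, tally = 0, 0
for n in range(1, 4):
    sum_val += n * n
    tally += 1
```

Sum of squares and count
`sum_val, tally` takes the values: (0, 0) → (1, 0) → (1, 1) → (5, 1) → (5, 2) → (14, 2) → (14, 3)

Answer: 14, 3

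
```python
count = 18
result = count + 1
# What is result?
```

Trace:
`count = 18` → count = 18
`result = count + 1` → result = 19
So result = 19

Answer: 19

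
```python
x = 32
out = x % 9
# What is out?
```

Trace:
`x = 32` → x = 32
`out = x % 9` → out = 5
So out = 5

Answer: 5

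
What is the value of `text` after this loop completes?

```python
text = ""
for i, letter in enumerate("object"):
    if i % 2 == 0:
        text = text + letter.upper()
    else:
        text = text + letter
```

Uppercase even positions in 'object'
`text` takes the values: "" → "O" → "Ob" → "ObJ" → "ObJe" → "ObJeC" → "ObJeCt"

Answer: "ObJeCt"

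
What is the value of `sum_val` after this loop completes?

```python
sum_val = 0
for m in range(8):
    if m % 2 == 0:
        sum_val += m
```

Sum of even numbers 0 to 7
`sum_val` takes the values: 0 → 2 → 6 → 12

Answer: 12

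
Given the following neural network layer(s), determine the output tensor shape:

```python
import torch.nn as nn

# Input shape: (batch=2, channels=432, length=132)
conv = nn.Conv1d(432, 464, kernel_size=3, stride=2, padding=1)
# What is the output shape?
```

Input: (2, 432, 132) -> Output: (2, 464, 66)

Answer: (2, 464, 66)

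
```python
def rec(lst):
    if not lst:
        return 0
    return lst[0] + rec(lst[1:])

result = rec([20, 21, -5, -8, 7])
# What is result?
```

20 + 21 + (-5) + (-8) + 7 + 0 = 35

Answer: 35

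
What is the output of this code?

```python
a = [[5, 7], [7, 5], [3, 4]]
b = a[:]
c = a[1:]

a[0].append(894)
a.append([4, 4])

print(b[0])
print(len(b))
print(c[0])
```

Key concept: slice with nested mutation.
Step by step:
`a = [[5, 7], [7, 5], [3, 4]]` → a = [[5, 7], [7, 5], [3, 4]]
`b = a[:]` → b = [[5, 7], [7, 5], [3, 4]]
`c = a[1:]` → c = [[7, 5], [3, 4]]
`a[0].append(894)` → a = [[5, 7, 894], [7, 5], [3, 4]]; b = [[5, 7, 894], [7, 5], [3, 4]]
`a.append([4, 4])` → a = [[5, 7, 894], [7, 5], [3, 4], [4, 4]]
`print(b[0])` → prints [5, 7, 894]
`print(len(b))` → prints 3
`print(c[0])` → prints [7, 5]

Answer:
[5, 7, 894]
3
[7, 5]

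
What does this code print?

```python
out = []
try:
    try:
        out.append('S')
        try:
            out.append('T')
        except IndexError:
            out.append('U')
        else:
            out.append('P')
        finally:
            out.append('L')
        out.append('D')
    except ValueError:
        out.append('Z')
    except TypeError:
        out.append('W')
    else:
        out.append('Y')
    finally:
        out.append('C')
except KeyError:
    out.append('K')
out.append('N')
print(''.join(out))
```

Execution trace: 'S' (try body) → 'T' (inner try body, no exception) → 'P' (inner else) → 'L' (inner finally) → 'D' (try body, no exception) → 'Y' (else) → 'C' (finally) → 'N' (after the try/except). Output: STPLDYCN

Answer: STPLDYCN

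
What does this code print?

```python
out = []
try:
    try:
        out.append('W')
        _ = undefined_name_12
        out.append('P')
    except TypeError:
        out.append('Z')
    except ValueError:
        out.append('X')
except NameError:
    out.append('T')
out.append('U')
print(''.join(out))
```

Execution trace: 'W' (try body) → 'T' (outer except NameError) → 'U' (after the try/except). Output: WTU

Answer: WTU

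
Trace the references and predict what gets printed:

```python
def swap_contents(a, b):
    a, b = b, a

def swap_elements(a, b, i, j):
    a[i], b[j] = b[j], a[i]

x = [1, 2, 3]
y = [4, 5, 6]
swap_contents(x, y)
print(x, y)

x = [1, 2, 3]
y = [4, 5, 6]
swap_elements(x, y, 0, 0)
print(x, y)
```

Key concept: parameter rebinding vs mutation.
Step by step:
`x = [1, 2, 3]` → x = [1, 2, 3]
`y = [4, 5, 6]` → y = [4, 5, 6]
`swap_contents(x, y)` → no visible change to tracked variables
`print(x, y)` → prints [1, 2, 3] [4, 5, 6]
`x = [1, 2, 3]` → x = [1, 2, 3]
`y = [4, 5, 6]` → y = [4, 5, 6]
`swap_elements(x, y, 0, 0)` → x = [4, 2, 3]; y = [1, 5, 6]
`print(x, y)` → prints [4, 2, 3] [1, 5, 6]

Answer:
[1, 2, 3] [4, 5, 6]
[4, 2, 3] [1, 5, 6]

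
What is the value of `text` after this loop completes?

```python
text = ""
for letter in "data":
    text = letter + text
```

Reverse 'data'
`text` takes the values: "" → "d" → "ad" → "tad" → "atad"

Answer: "atad"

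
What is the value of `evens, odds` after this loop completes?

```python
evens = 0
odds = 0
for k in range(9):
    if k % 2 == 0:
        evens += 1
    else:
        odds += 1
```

Count evens and odds in range(9)
`evens, odds` takes the values: (0, 0) → (1, 0) → (1, 1) → (2, 1) → (2, 2) → (3, 2) → (3, 3) → (4, 3) → (4, 4) → (5, 4)

Answer: 5, 4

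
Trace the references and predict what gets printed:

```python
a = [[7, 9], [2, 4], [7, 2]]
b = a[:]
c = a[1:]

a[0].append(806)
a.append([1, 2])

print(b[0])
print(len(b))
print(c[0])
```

Key concept: slice with nested mutation.
Step by step:
`a = [[7, 9], [2, 4], [7, 2]]` → a = [[7, 9], [2, 4], [7, 2]]
`b = a[:]` → b = [[7, 9], [2, 4], [7, 2]]
`c = a[1:]` → c = [[2, 4], [7, 2]]
`a[0].append(806)` → a = [[7, 9, 806], [2, 4], [7, 2]]; b = [[7, 9, 806], [2, 4], [7, 2]]
`a.append([1, 2])` → a = [[7, 9, 806], [2, 4], [7, 2], [1, 2]]
`print(b[0])` → prints [7, 9, 806]
`print(len(b))` → prints 3
`print(c[0])` → prints [2, 4]

Answer:
[7, 9, 806]
3
[2, 4]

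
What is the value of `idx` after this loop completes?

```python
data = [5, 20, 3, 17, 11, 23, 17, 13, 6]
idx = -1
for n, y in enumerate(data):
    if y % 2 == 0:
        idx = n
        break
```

First even number index in [5, 20, 3, 17, 11, 23, 17, 13, 6]
`idx` takes the values: -1 → 1

Answer: 1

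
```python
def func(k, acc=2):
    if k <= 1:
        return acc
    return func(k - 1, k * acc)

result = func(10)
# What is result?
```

Accumulator trace (n, acc): (10, 2) -> (9, 20) -> (8, 180) -> (7, 1440) -> (6, 10080) -> (5, 60480) -> (4, 302400) -> (3, 1209600) -> (2, 3628800) -> (1, 7257600) -> return 7257600

Answer: 7257600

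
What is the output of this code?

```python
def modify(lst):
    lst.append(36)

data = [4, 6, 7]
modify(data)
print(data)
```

Key concept: function modifies passed list.
Step by step:
`data = [4, 6, 7]` → data = [4, 6, 7]
`modify(data)` → data = [4, 6, 7, 36]
`print(data)` → prints [4, 6, 7, 36]

Answer: [4, 6, 7, 36]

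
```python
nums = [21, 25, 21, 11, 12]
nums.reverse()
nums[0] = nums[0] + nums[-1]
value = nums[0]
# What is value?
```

Trace:
`nums = [21, 25, 21, 11, 12]` → nums = [21, 25, 21, 11, 12]
`nums.reverse()` → nums = [12, 11, 21, 25, 21]
`nums[0] = nums[0] + nums[-1]` → nums = [33, 11, 21, 25, 21]
`value = nums[0]` → value = 33
So value = 33

Answer: 33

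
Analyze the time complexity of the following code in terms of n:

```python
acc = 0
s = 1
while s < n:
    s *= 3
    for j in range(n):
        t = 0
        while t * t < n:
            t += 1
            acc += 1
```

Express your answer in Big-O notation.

Each loop level contributes: log n × n × √n. Multiplying the contributions gives O(n√n log n).

Answer: O(n√n log n)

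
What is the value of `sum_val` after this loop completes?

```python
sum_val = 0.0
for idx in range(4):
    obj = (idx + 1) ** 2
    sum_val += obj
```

Sum of squared losses 1² + 2² + ... + 4²
`sum_val` takes the values: 0.0 → 1.0 → 5.0 → 14.0 → 30.0

Answer: 30.0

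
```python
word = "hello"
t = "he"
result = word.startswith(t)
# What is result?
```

Trace:
`word = "hello"` → word = 'hello'
`t = "he"` → t = 'he'
`result = word.startswith(t)` → result = True
So result = True

Answer: True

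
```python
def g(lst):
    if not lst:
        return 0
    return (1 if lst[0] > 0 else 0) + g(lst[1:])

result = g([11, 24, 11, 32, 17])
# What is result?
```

Count of positive elements in [11, 24, 11, 32, 17] = 5

Answer: 5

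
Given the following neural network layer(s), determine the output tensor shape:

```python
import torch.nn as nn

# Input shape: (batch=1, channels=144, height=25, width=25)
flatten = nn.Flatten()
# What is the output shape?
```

Input: (1, 144, 25, 25) -> Output: (1, 90000)

Answer: (1, 90000)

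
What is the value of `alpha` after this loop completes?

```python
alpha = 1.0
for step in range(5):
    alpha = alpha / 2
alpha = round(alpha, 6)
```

Halving LR 5 times: 1 / 2^5
`alpha` takes the values: 1.0 → 0.5 → 0.25 → 0.125 → 0.0625 → 0.03125

Answer: 0.03125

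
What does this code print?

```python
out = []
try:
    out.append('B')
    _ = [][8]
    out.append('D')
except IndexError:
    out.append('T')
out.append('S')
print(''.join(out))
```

Execution trace: 'B' (try body) → 'T' (except IndexError) → 'S' (after the try/except). Output: BTS

Answer: BTS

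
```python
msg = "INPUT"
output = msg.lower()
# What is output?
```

Trace:
`msg = "INPUT"` → msg = 'INPUT'
`output = msg.lower()` → output = 'input'
So output = 'input'

Answer: 'input'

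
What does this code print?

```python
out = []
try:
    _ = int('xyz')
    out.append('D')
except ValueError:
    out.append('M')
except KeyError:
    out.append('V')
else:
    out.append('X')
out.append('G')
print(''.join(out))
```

Execution trace: 'M' (except ValueError) → 'G' (after the try/except). Output: MG

Answer: MG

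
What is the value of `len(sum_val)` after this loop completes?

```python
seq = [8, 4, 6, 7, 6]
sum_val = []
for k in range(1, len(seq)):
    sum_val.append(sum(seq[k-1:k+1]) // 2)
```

Number of 2-element averages
`sum_val` takes the values: [] → [6] → [6, 5] → [6, 5, 6] → [6, 5, 6, 6]
So `len(sum_val)` = 4

Answer: 4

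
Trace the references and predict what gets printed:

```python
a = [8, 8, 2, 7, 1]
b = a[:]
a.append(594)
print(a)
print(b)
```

Key concept: slice [:] creates copy.
Step by step:
`a = [8, 8, 2, 7, 1]` → a = [8, 8, 2, 7, 1]
`b = a[:]` → b = [8, 8, 2, 7, 1]
`a.append(594)` → a = [8, 8, 2, 7, 1, 594]
`print(a)` → prints [8, 8, 2, 7, 1, 594]
`print(b)` → prints [8, 8, 2, 7, 1]

Answer:
[8, 8, 2, 7, 1, 594]
[8, 8, 2, 7, 1]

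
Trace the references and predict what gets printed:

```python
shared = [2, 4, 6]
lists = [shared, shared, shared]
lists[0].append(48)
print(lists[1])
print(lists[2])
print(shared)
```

Key concept: list of same reference.
Step by step:
`shared = [2, 4, 6]` → shared = [2, 4, 6]
`lists = [shared, shared, shared]` → lists = [[2, 4, 6], [2, 4, 6], [2, 4, 6]]
`lists[0].append(48)` → shared = [2, 4, 6, 48]; lists = [[2, 4, 6, 48], [2, 4, 6, 48], [2, 4, 6, 48]]
`print(lists[1])` → prints [2, 4, 6, 48]
`print(lists[2])` → prints [2, 4, 6, 48]
`print(shared)` → prints [2, 4, 6, 48]

Answer:
[2, 4, 6, 48]
[2, 4, 6, 48]
[2, 4, 6, 48]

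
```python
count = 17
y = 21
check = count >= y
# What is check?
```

Trace:
`count = 17` → count = 17
`y = 21` → y = 21
`check = count >= y` → check = False
So check = False

Answer: False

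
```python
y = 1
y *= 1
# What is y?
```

Trace:
`y = 1` → y = 1
`y *= 1` → y = 1
So y = 1

Answer: 1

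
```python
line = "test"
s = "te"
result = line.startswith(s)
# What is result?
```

Trace:
`line = "test"` → line = 'test'
`s = "te"` → s = 'te'
`result = line.startswith(s)` → result = True
So result = True

Answer: True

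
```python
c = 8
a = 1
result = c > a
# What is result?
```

Trace:
`c = 8` → c = 8
`a = 1` → a = 1
`result = c > a` → result = True
So result = True

Answer: True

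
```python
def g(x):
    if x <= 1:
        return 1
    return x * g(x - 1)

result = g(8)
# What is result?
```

g(8) = 8 * 7 * 6 * 5 * 4 * 3 * 2 * 1 = 40320

Answer: 40320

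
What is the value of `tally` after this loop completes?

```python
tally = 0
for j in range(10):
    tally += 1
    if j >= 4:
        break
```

Loop breaks when j reaches 4, tally is 5
`tally` takes the values: 0 → 1 → 2 → 3 → 4 → 5

Answer: 5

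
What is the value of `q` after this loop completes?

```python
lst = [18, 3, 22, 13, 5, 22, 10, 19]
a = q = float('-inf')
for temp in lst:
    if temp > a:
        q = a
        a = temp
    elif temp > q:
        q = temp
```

Second largest (with repeats) in [18, 3, 22, 13, 5, 22, 10, 19]
`q` takes the values: -inf → 3 → 18 → 22

Answer: 22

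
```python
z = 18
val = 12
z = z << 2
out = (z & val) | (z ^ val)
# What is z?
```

Trace:
`z = 18` → z = 18
`val = 12` → val = 12
`z = z << 2` → z = 72
`out = (z & val) | (z ^ val)` → out = 76
So z = 72

Answer: 72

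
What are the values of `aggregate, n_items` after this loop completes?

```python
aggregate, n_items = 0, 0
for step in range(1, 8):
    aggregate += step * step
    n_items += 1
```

Sum of squares and count
`aggregate, n_items` takes the values: (0, 0) → (1, 0) → (1, 1) → (5, 1) → (5, 2) → (14, 2) → (14, 3) → (30, 3) → (30, 4) → (55, 4) → (55, 5) → (91, 5) → (91, 6) → (140, 6) → (140, 7)

Answer: 140, 7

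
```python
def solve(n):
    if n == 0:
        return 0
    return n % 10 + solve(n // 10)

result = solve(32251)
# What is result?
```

Sum of digits of 32251: 1 + 5 + 2 + 2 + 3 = 13

Answer: 13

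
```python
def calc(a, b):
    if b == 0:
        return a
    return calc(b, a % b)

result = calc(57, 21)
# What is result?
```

calc(57, 21) -> calc(21, 15) -> calc(15, 6) -> calc(6, 3) -> calc(3, 0) -> 3

Answer: 3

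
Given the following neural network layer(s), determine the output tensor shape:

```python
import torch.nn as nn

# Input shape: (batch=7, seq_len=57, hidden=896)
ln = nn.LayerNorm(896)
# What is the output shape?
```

Input: (7, 57, 896) -> Output: (7, 57, 896)

Answer: (7, 57, 896)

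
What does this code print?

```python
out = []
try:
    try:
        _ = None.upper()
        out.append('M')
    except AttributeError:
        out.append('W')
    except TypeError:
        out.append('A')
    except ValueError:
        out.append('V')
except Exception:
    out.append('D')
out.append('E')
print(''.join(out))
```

Execution trace: 'W' (inner except AttributeError) → 'E' (after the try/except). Output: WE

Answer: WE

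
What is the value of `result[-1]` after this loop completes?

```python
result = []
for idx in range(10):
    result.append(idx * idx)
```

Last element of squares 0 to 9
`result` takes the values: [] → [0] → [0, 1] → [0, 1, 4] → [0, 1, 4, 9] → [0, 1, 4, 9, 16] → [0, 1, 4, 9, 16, 25] → [0, 1, 4, 9, 16, 25, 36] → [0, 1, 4, 9, 16, 25, 36, 49] → [0, 1, 4, 9, 16, 25, 36, 49, 64] → [0, 1, 4, 9, 16, 25, 36, 49, 64, 81]
So `result[-1]` = 81

Answer: 81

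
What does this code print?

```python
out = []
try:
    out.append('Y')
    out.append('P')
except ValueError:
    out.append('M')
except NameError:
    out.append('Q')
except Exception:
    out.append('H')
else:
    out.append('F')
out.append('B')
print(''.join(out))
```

Execution trace: 'Y' (try body) → 'P' (try body, no exception) → 'F' (else) → 'B' (after the try/except). Output: YPFB

Answer: YPFB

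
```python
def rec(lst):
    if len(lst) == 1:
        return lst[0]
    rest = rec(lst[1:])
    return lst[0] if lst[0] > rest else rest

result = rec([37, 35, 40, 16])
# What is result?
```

Recursive max over [37, 35, 40, 16] = 40

Answer: 40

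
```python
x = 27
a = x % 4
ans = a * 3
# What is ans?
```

Trace:
`x = 27` → x = 27
`a = x % 4` → a = 3
`ans = a * 3` → ans = 9
So ans = 9

Answer: 9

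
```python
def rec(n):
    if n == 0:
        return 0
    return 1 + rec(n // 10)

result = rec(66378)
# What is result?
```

Count of digits of 66378: 5

Answer: 5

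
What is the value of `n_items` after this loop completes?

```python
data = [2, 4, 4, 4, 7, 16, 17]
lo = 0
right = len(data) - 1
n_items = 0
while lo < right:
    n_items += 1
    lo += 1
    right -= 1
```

Iterations until pointers meet (list length 7)
`n_items` takes the values: 0 → 1 → 2 → 3

Answer: 3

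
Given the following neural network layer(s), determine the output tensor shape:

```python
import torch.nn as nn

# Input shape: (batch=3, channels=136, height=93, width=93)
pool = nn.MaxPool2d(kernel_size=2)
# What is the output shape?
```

Input: (3, 136, 93, 93) -> Output: (3, 136, 46, 46)

Answer: (3, 136, 46, 46)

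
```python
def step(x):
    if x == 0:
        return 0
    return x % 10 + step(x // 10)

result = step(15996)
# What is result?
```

Sum of digits of 15996: 6 + 9 + 9 + 5 + 1 = 30

Answer: 30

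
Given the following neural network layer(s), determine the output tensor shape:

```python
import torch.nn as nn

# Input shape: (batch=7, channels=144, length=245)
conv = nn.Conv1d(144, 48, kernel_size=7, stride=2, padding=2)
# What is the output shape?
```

Input: (7, 144, 245) -> Output: (7, 48, 122)

Answer: (7, 48, 122)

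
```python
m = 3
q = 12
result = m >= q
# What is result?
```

Trace:
`m = 3` → m = 3
`q = 12` → q = 12
`result = m >= q` → result = False
So result = False

Answer: False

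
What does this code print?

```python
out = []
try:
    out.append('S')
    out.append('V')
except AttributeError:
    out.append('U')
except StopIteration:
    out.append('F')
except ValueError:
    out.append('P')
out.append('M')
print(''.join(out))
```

Execution trace: 'S' (try body) → 'V' (try body, no exception) → 'M' (after the try/except). Output: SVM

Answer: SVM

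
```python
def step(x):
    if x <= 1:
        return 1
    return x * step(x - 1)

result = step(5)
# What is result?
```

step(5) = 5 * 4 * 3 * 2 * 1 = 120

Answer: 120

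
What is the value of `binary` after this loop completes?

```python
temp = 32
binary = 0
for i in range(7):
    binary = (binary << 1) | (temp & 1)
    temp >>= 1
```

Reverse lowest 7 bits of 32
`binary` takes the values: 0 → 1 → 2

Answer: 2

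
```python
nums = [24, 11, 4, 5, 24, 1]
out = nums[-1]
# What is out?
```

Trace:
`nums = [24, 11, 4, 5, 24, 1]` → nums = [24, 11, 4, 5, 24, 1]
`out = nums[-1]` → out = 1
So out = 1

Answer: 1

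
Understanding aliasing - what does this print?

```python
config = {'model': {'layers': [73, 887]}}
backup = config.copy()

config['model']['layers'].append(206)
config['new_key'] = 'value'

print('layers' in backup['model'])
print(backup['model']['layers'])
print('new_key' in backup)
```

Key concept: shallow copy gotcha with nested dict.
Step by step:
`config = {'model': {'layers': [73, 887]}}` → config = {'model': {'layers': [73, 887]}}
`backup = config.copy()` → backup = {'model': {'layers': [73, 887]}}
`config['model']['layers'].append(206)` → config = {'model': {'layers': [73, 887, 206]}}; backup = {'model': {'layers': [73, 887, 206]}}
`config['new_key'] = 'value'` → config = {'model': {'layers': [73, 887, 206]}, 'new_key': 'value'}
`print('layers' in backup['model'])` → prints True
`print(backup['model']['layers'])` → prints [73, 887, 206]
`print('new_key' in backup)` → prints False

Answer:
True
[73, 887, 206]
False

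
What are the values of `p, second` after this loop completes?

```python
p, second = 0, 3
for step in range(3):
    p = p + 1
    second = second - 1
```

p goes 0→3, second goes 3→0
`p, second` takes the values: (0, 3) → (1, 3) → (1, 2) → (2, 2) → (2, 1) → (3, 1) → (3, 0)

Answer: 3, 0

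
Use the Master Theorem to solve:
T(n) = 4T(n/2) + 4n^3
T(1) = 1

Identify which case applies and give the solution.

a=4, b=2, f(n)=4n^3. log_2(4) = 2. Since c=3 > 2 and the regularity condition holds (4(n/2)^3 = (4/2^3)n^3 with 4/2^3 < 1), Case 3 applies: T(n) = Θ(f(n)) = O(n^3).

Answer: O(n^3) - Case 3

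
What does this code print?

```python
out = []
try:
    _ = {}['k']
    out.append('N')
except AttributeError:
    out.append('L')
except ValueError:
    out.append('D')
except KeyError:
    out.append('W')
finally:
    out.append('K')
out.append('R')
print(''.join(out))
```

Execution trace: 'W' (except KeyError) → 'K' (finally) → 'R' (after the try/except). Output: WKR

Answer: WKR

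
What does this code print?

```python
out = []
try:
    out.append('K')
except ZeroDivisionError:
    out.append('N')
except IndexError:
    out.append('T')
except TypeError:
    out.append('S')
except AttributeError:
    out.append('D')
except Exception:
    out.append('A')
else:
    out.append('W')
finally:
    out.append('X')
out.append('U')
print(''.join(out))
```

Execution trace: 'K' (try body, no exception) → 'W' (else) → 'X' (finally) → 'U' (after the try/except). Output: KWXU

Answer: KWXU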